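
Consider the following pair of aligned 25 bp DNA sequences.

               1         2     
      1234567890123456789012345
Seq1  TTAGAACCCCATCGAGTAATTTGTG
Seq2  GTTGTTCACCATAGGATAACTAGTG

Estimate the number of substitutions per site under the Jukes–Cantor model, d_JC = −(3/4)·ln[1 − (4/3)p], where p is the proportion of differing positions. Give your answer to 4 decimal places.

0.5716

Mismatches occur at site 1 (T→G), site 3 (A→T), site 5 (A→T), site 6 (A→T), site 8 (C→A), site 13 (C→A), site 15 (A→G), site 16 (G→A), site 20 (T→C), site 22 (T→A).
p = 10/25 = 0.400000.
d = −0.75 · ln(1 − (4/3)·0.400000) = −0.75 · ln(0.466667) = −0.75 · (-0.762139) = 0.5716.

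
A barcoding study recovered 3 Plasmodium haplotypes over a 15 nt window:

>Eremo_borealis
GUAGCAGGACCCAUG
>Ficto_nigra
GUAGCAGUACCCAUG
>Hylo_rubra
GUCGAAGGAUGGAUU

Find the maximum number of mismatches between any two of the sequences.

7

Pairwise Hamming distances:
  Eremo_borealis vs Ficto_nigra: 1
  Eremo_borealis vs Hylo_rubra: 6
  Ficto_nigra vs Hylo_rubra: 7
The largest is 7, between Ficto_nigra and Hylo_rubra.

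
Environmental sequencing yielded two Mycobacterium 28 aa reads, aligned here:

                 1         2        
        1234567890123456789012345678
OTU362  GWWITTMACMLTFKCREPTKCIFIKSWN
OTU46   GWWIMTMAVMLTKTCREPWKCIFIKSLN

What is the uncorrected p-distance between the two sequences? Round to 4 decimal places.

The sequences differ at positions 5 (T/M), 9 (C/V), 13 (F/K), 14 (K/T), 19 (T/W), 27 (W/L).
There are 6 differences over 28 sites, so p = 6/28 = 0.2143.

0.2143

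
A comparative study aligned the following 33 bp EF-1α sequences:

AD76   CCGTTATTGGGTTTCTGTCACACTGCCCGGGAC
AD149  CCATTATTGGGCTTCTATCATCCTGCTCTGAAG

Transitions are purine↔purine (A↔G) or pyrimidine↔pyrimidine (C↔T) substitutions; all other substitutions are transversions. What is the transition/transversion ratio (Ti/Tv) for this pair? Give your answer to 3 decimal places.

Differing sites — 3:G/A (Ti); 12:T/C (Ti); 17:G/A (Ti); 21:C/T (Ti); 22:A/C (Tv); 27:C/T (Ti); 29:G/T (Tv); 31:G/A (Ti); 33:C/G (Tv).
Of the 9 differences, 6 transitions and 3 transversions, so Ti/Tv = 6/3 = 2.000.

2.000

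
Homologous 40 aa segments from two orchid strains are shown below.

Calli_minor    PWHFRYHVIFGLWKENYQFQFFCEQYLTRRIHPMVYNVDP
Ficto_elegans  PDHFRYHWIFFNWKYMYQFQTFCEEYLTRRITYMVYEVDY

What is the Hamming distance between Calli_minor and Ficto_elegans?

The sequences differ at positions 2 (W/D), 8 (V/W), 11 (G/F), 12 (L/N), 15 (E/Y), 16 (N/M), 21 (F/T), 25 (Q/E), 32 (H/T), 33 (P/Y), 37 (N/E), 40 (P/Y).
That gives 12 mismatches out of 40 aligned sites, so the Hamming distance is 12.

12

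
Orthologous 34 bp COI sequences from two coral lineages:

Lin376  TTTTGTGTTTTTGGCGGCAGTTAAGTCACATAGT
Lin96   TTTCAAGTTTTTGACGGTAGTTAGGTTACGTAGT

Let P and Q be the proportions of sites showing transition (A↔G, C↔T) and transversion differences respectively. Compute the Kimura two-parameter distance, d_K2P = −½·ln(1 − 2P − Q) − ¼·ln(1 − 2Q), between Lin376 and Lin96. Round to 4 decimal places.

Mismatches occur at site 4 (T↔C, transition), site 5 (G↔A, transition), site 6 (T↔A, transversion), site 14 (G↔A, transition), site 18 (C↔T, transition), site 24 (A↔G, transition), site 27 (C↔T, transition), site 30 (A↔G, transition).
Of the 8 differences, 7 transitions and 1 transversion over 34 sites: P = 7/34 = 0.205882, Q = 1/34 = 0.029412.
d = −0.5·ln(0.558824) − 0.25·ln(0.941176) = −0.5·(-0.581921) − 0.25·(-0.060625) = 0.3061.

0.3061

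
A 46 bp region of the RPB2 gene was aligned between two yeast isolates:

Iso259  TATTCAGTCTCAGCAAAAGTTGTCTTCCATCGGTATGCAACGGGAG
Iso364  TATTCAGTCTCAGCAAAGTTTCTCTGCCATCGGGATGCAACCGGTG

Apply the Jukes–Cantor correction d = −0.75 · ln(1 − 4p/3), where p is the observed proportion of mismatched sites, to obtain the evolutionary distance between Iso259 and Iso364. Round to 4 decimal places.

The sequences differ at positions 18 (A/G), 19 (G/T), 22 (G/C), 26 (T/G), 34 (T/G), 42 (G/C), 45 (A/T).
p = 7/46 = 0.152174.
d = −0.75 · ln(1 − (4/3)·0.152174) = −0.75 · ln(0.797101) = −0.75 · (-0.226774) = 0.1701.

0.1701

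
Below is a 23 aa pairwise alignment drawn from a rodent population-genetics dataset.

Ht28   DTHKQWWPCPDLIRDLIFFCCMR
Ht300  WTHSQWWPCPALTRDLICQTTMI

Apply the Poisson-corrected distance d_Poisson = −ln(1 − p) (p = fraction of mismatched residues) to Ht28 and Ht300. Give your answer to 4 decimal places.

The sequences differ at positions 1 (D/W), 4 (K/S), 11 (D/A), 13 (I/T), 18 (F/C), 19 (F/Q), 20 (C/T), 21 (C/T), 23 (R/I).
p = 9/23 = 0.391304.
d = −ln(1 − 0.391304) = −ln(0.608696) = 0.4964.

0.4964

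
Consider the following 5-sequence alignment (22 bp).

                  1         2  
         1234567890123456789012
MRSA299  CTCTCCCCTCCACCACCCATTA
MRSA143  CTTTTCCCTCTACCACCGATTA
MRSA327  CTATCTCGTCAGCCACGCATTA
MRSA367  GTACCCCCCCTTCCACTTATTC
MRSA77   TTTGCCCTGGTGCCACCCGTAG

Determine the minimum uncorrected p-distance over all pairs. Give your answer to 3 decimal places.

0.182

Pairwise Hamming distances:
  MRSA299 vs MRSA143: 4
  MRSA299 vs MRSA327: 6
  MRSA299 vs MRSA367: 9
  MRSA299 vs MRSA77: 11
  MRSA143 vs MRSA327: 8
  MRSA143 vs MRSA367: 9
  MRSA143 vs MRSA77: 11
  MRSA327 vs MRSA367: 10
  MRSA327 vs MRSA77: 12
  MRSA367 vs MRSA77: 12
The smallest is 4 mismatches, between MRSA299 and MRSA143; p = 4/22 = 0.182.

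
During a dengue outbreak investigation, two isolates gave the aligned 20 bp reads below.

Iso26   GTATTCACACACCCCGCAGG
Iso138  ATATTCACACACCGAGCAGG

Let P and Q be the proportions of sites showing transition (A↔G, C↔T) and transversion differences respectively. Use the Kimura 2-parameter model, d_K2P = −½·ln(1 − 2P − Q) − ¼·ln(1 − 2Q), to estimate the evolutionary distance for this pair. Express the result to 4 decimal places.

0.1674

Differing sites — 1:G/A (Ti); 14:C/G (Tv); 15:C/A (Tv).
Of the 3 differences, 1 transition and 2 transversions over 20 sites: P = 1/20 = 0.050000, Q = 2/20 = 0.100000.
d = −0.5·ln(0.800000) − 0.25·ln(0.800000) = −0.5·(-0.223144) − 0.25·(-0.223144) = 0.1674.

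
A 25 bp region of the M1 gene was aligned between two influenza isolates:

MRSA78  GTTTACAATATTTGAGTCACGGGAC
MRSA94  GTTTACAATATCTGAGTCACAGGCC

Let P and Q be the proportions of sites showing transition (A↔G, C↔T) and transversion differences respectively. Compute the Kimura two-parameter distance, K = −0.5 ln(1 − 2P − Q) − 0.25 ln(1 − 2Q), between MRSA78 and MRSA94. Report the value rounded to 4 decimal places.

The sequences differ at positions 12 (T/C, transition), 21 (G/A, transition), 24 (A/C, transversion).
Of the 3 differences, 2 transitions and 1 transversion over 25 sites: P = 2/25 = 0.080000, Q = 1/25 = 0.040000.
d = −0.5·ln(0.800000) − 0.25·ln(0.920000) = −0.5·(-0.223144) − 0.25·(-0.083382) = 0.1324.

0.1324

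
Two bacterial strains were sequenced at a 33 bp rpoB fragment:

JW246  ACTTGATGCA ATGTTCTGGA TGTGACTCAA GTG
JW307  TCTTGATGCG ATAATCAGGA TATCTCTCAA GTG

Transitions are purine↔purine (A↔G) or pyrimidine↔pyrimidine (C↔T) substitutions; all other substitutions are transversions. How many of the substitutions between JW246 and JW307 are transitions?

3

The sequences differ at positions 1 (A/T, transversion), 10 (A/G, transition), 13 (G/A, transition), 14 (T/A, transversion), 17 (T/A, transversion), 22 (G/A, transition), 24 (G/C, transversion), 25 (A/T, transversion).
Of the 8 differences, 3 transitions and 5 transversions, so the answer is 3.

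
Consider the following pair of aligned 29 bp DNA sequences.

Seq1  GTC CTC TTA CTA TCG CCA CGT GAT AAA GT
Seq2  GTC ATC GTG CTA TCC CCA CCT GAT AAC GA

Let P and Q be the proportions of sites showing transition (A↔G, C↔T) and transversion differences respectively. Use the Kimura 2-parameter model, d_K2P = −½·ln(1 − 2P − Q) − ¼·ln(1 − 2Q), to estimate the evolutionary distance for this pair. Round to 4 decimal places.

0.2949

The sequences differ at positions 4 (C/A, transversion), 7 (T/G, transversion), 9 (A/G, transition), 15 (G/C, transversion), 20 (G/C, transversion), 27 (A/C, transversion), 29 (T/A, transversion).
Of the 7 differences, 1 transition and 6 transversions over 29 sites: P = 1/29 = 0.034483, Q = 6/29 = 0.206897.
d = −0.5·ln(0.724137) − 0.25·ln(0.586206) = −0.5·(-0.322775) − 0.25·(-0.534084) = 0.2949.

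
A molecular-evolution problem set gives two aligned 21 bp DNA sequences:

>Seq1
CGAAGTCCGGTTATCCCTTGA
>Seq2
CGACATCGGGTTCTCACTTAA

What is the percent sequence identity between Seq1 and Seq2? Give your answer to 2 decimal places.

71.43%

Differing sites — 4:A/C; 5:G/A; 8:C/G; 13:A/C; 16:C/A; 20:G/A.
15 of the 21 sites match, so the percent identity is 15/21 × 100 = 71.43%.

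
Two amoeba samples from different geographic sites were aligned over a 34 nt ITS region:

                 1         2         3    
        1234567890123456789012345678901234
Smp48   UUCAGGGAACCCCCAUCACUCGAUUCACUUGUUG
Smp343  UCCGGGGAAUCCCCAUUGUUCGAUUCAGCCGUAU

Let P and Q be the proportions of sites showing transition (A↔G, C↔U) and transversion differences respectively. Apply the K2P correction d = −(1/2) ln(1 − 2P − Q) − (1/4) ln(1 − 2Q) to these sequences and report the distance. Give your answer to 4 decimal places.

Differing sites — 2:U/C (Ti); 4:A/G (Ti); 10:C/U (Ti); 17:C/U (Ti); 18:A/G (Ti); 19:C/U (Ti); 28:C/G (Tv); 29:U/C (Ti); 30:U/C (Ti); 33:U/A (Tv); 34:G/U (Tv).
Of the 11 differences, 8 transitions and 3 transversions over 34 sites: P = 8/34 = 0.235294, Q = 3/34 = 0.088235.
d = −0.5·ln(0.441177) − 0.25·ln(0.823530) = −0.5·(-0.818309) − 0.25·(-0.194155) = 0.4577.

0.4577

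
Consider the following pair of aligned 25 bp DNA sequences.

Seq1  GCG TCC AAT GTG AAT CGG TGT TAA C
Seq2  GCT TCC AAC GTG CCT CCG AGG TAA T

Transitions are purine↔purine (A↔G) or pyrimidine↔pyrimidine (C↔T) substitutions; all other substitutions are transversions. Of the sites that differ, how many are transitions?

2

Mismatches occur at site 3 (G↔T, transversion), site 9 (T↔C, transition), site 13 (A↔C, transversion), site 14 (A↔C, transversion), site 17 (G↔C, transversion), site 19 (T↔A, transversion), site 21 (T↔G, transversion), site 25 (C↔T, transition).
Of the 8 differences, 2 transitions and 6 transversions, so the answer is 2.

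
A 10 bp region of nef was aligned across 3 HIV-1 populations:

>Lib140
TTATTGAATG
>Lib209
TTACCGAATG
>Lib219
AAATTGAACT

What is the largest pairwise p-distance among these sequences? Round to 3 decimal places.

Pairwise Hamming distances:
  Lib140 vs Lib209: 2
  Lib140 vs Lib219: 4
  Lib209 vs Lib219: 6
The largest is 6 mismatches, between Lib209 and Lib219; p = 6/10 = 0.600.

0.600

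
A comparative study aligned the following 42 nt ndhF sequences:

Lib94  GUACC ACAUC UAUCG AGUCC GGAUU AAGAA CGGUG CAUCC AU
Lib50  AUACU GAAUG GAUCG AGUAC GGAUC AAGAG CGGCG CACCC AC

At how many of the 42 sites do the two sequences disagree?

The sequences differ at positions 1 (G/A), 5 (C/U), 6 (A/G), 7 (C/A), 10 (C/G), 11 (U/G), 19 (C/A), 25 (U/C), 30 (A/G), 34 (U/C), 38 (U/C), 42 (U/C).
That gives 12 mismatches out of 42 aligned sites, so the Hamming distance is 12.

12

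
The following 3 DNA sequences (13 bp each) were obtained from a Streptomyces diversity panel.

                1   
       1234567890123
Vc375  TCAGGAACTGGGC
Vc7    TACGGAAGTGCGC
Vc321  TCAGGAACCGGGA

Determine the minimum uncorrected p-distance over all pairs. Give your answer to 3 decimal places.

0.154

Pairwise Hamming distances:
  Vc375 vs Vc7: 4
  Vc375 vs Vc321: 2
  Vc7 vs Vc321: 6
The smallest is 2 mismatches, between Vc375 and Vc321; p = 2/13 = 0.154.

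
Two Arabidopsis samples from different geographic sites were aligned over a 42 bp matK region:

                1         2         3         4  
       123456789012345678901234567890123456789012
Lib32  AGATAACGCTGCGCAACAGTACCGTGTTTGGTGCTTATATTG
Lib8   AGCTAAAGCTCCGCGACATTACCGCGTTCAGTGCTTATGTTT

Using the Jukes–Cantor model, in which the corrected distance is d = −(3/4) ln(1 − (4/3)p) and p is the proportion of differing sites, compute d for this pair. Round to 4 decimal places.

0.2865

Mismatches occur at site 3 (A/C), site 7 (C/A), site 11 (G/C), site 15 (A/G), site 19 (G/T), site 25 (T/C), site 29 (T/C), site 30 (G/A), site 39 (A/G), site 42 (G/T).
p = 10/42 = 0.238095.
d = −0.75 · ln(1 − (4/3)·0.238095) = −0.75 · ln(0.682540) = −0.75 · (-0.381934) = 0.2865.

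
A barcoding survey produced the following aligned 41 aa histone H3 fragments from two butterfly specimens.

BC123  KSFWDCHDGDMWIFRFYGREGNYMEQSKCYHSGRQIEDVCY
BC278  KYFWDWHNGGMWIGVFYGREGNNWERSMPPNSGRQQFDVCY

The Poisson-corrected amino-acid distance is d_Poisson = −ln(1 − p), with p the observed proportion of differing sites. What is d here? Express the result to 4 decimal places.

0.4555

Mismatches occur at site 2 (S/Y), site 6 (C/W), site 8 (D/N), site 10 (D/G), site 14 (F/G), site 15 (R/V), site 23 (Y/N), site 24 (M/W), site 26 (Q/R), site 28 (K/M), site 29 (C/P), site 30 (Y/P), site 31 (H/N), site 36 (I/Q), site 37 (E/F).
p = 15/41 = 0.365854.
d = −ln(1 − 0.365854) = −ln(0.634146) = 0.4555.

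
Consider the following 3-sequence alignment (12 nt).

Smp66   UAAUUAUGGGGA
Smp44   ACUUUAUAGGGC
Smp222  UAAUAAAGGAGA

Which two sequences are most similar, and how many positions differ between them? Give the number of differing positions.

Pairwise Hamming distances:
  Smp66 vs Smp44: 5
  Smp66 vs Smp222: 3
  Smp44 vs Smp222: 8
The smallest is 3, between Smp66 and Smp222.

3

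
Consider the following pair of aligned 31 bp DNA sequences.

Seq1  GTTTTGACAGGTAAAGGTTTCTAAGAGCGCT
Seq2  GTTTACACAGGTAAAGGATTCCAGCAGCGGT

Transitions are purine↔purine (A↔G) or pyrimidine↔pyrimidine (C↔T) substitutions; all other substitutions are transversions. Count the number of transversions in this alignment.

5

Differing sites — 5:T/A (Tv); 6:G/C (Tv); 18:T/A (Tv); 22:T/C (Ti); 24:A/G (Ti); 25:G/C (Tv); 30:C/G (Tv).
Of the 7 differences, 2 transitions and 5 transversions, so the answer is 5.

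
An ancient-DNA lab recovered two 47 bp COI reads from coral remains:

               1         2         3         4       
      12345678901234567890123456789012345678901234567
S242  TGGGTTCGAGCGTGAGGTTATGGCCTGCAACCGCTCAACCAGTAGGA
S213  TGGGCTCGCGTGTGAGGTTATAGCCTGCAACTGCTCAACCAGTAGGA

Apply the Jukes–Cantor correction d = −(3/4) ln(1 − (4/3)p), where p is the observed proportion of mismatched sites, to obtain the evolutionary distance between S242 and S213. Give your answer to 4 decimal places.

0.1147

The sequences differ at positions 5 (T/C), 9 (A/C), 11 (C/T), 22 (G/A), 32 (C/T).
p = 5/47 = 0.106383.
d = −0.75 · ln(1 − (4/3)·0.106383) = −0.75 · ln(0.858156) = −0.75 · (-0.152969) = 0.1147.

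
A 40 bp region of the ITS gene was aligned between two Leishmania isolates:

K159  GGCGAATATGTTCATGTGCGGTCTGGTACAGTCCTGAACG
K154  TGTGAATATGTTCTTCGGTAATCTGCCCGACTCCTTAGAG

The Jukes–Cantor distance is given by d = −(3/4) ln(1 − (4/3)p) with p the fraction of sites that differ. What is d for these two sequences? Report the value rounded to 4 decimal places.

Mismatches occur at site 1 (G↔T), site 3 (C↔T), site 14 (A↔T), site 16 (G↔C), site 17 (T↔G), site 19 (C↔T), site 20 (G↔A), site 21 (G↔A), site 26 (G↔C), site 27 (T↔C), site 28 (A↔C), site 29 (C↔G), site 31 (G↔C), site 36 (G↔T), site 38 (A↔G), site 39 (C↔A).
p = 16/40 = 0.400000.
d = −0.75 · ln(1 − (4/3)·0.400000) = −0.75 · ln(0.466667) = −0.75 · (-0.762139) = 0.5716.

0.5716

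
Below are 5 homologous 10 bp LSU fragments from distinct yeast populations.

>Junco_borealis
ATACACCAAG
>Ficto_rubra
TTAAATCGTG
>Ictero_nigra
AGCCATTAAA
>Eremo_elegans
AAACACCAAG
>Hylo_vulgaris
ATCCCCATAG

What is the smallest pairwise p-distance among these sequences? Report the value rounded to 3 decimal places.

0.100

Pairwise Hamming distances:
  Junco_borealis vs Ficto_rubra: 5
  Junco_borealis vs Ictero_nigra: 5
  Junco_borealis vs Eremo_elegans: 1
  Junco_borealis vs Hylo_vulgaris: 4
  Ficto_rubra vs Ictero_nigra: 8
  Ficto_rubra vs Eremo_elegans: 6
  Ficto_rubra vs Hylo_vulgaris: 8
  Ictero_nigra vs Eremo_elegans: 5
  Ictero_nigra vs Hylo_vulgaris: 6
  Eremo_elegans vs Hylo_vulgaris: 5
The smallest is 1 mismatch, between Junco_borealis and Eremo_elegans; p = 1/10 = 0.100.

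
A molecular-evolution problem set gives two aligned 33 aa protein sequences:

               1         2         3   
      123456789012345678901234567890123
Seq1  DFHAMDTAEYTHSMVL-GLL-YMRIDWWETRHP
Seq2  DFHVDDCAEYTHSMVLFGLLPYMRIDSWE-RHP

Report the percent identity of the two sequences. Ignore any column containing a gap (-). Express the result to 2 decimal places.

Excluding the 3 gap columns leaves 30 comparable sites.
Differing sites — 4:A/V; 5:M/D; 7:T/C; 27:W/S.
26 of the 30 comparable sites match, so the percent identity is 26/30 × 100 = 86.67%.

86.67%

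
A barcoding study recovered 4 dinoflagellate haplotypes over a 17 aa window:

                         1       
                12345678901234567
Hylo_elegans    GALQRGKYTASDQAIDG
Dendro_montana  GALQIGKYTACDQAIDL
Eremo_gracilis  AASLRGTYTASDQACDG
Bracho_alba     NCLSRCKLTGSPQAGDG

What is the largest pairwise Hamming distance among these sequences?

Pairwise Hamming distances:
  Hylo_elegans vs Dendro_montana: 3
  Hylo_elegans vs Eremo_gracilis: 5
  Hylo_elegans vs Bracho_alba: 8
  Dendro_montana vs Eremo_gracilis: 8
  Dendro_montana vs Bracho_alba: 11
  Eremo_gracilis vs Bracho_alba: 10
The largest is 11, between Dendro_montana and Bracho_alba.

11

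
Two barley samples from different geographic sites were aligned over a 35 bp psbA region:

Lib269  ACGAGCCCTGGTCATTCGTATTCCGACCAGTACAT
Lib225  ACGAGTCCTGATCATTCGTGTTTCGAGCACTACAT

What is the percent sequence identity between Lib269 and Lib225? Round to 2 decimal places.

82.86%

Mismatches occur at site 6 (C↔T), site 11 (G↔A), site 20 (A↔G), site 23 (C↔T), site 27 (C↔G), site 30 (G↔C).
29 of the 35 sites match, so the percent identity is 29/35 × 100 = 82.86%.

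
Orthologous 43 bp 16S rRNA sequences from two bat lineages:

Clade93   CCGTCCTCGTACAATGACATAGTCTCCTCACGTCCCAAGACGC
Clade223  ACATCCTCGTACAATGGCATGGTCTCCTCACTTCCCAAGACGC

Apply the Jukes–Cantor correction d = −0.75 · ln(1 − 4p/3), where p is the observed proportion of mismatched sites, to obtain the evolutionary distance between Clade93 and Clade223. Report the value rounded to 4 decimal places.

0.1263

Differing sites — 1:C/A; 3:G/A; 17:A/G; 21:A/G; 32:G/T.
p = 5/43 = 0.116279.
d = −0.75 · ln(1 − (4/3)·0.116279) = −0.75 · ln(0.844961) = −0.75 · (-0.168465) = 0.1263.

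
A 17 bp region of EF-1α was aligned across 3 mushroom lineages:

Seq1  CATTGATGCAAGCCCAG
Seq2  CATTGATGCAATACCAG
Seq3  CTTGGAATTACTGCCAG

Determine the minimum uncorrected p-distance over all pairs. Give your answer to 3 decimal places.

Pairwise Hamming distances:
  Seq1 vs Seq2: 2
  Seq1 vs Seq3: 8
  Seq2 vs Seq3: 7
The smallest is 2 mismatches, between Seq1 and Seq2; p = 2/17 = 0.118.

0.118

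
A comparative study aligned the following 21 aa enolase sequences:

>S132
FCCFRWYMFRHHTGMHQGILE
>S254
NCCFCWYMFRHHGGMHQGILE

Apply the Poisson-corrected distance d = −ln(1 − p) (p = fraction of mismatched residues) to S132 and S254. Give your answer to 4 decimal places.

The sequences differ at positions 1 (F/N), 5 (R/C), 13 (T/G).
p = 3/21 = 0.142857.
d = −ln(1 − 0.142857) = −ln(0.857143) = 0.1542.

0.1542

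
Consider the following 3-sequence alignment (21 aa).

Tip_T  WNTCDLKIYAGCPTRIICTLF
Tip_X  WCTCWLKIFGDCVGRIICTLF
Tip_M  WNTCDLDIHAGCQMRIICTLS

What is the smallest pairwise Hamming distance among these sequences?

Pairwise Hamming distances:
  Tip_T vs Tip_X: 7
  Tip_T vs Tip_M: 5
  Tip_X vs Tip_M: 9
The smallest is 5, between Tip_T and Tip_M.

5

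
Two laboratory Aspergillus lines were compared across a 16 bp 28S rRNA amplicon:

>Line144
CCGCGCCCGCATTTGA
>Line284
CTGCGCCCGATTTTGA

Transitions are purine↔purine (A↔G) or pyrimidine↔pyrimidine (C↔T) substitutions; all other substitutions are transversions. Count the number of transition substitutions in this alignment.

The sequences differ at positions 2 (C/T, transition), 10 (C/A, transversion), 11 (A/T, transversion).
Of the 3 differences, 1 transition and 2 transversions, so the answer is 1.

1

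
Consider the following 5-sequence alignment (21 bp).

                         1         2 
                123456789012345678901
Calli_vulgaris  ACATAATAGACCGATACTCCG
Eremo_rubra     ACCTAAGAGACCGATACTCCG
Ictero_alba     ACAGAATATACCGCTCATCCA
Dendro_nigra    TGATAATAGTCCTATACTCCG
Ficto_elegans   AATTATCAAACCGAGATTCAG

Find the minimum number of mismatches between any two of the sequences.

Pairwise Hamming distances:
  Calli_vulgaris vs Eremo_rubra: 2
  Calli_vulgaris vs Ictero_alba: 6
  Calli_vulgaris vs Dendro_nigra: 4
  Calli_vulgaris vs Ficto_elegans: 8
  Eremo_rubra vs Ictero_alba: 8
  Eremo_rubra vs Dendro_nigra: 6
  Eremo_rubra vs Ficto_elegans: 8
  Ictero_alba vs Dendro_nigra: 10
  Ictero_alba vs Ficto_elegans: 12
  Dendro_nigra vs Ficto_elegans: 11
The smallest is 2, between Calli_vulgaris and Eremo_rubra.

2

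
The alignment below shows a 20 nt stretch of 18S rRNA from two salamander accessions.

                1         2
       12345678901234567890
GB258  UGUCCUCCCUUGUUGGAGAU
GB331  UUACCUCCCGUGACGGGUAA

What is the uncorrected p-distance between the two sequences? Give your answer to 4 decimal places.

0.4000

Differing sites — 2:G/U; 3:U/A; 10:U/G; 13:U/A; 14:U/C; 17:A/G; 18:G/U; 20:U/A.
There are 8 differences over 20 sites, so p = 8/20 = 0.4000.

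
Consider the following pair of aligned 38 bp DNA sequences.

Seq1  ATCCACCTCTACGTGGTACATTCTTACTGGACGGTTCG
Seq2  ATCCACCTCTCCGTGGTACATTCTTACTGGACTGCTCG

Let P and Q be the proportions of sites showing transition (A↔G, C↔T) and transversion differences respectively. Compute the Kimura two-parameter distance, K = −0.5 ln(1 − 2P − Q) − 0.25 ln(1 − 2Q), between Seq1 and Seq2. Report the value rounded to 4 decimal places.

0.0834

Mismatches occur at site 11 (A/C, transversion), site 33 (G/T, transversion), site 35 (T/C, transition).
Of the 3 differences, 1 transition and 2 transversions over 38 sites: P = 1/38 = 0.026316, Q = 2/38 = 0.052632.
d = −0.5·ln(0.894736) − 0.25·ln(0.894736) = −0.5·(-0.111227) − 0.25·(-0.111227) = 0.0834.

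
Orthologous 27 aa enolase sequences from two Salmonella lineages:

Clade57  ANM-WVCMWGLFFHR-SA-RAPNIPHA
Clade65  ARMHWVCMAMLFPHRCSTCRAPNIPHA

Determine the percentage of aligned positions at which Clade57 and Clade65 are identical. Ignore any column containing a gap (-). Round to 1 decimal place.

Excluding the 3 gap columns leaves 24 comparable sites.
Differing sites — 2:N/R; 9:W/A; 10:G/M; 13:F/P; 18:A/T.
19 of the 24 comparable sites match, so the percent identity is 19/24 × 100 = 79.2%.

79.2%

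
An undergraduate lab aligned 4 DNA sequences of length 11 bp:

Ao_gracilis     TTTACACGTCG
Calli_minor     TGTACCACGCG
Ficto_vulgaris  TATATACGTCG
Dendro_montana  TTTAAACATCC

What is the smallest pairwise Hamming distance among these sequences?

2

Pairwise Hamming distances:
  Ao_gracilis vs Calli_minor: 5
  Ao_gracilis vs Ficto_vulgaris: 2
  Ao_gracilis vs Dendro_montana: 3
  Calli_minor vs Ficto_vulgaris: 6
  Calli_minor vs Dendro_montana: 7
  Ficto_vulgaris vs Dendro_montana: 4
The smallest is 2, between Ao_gracilis and Ficto_vulgaris.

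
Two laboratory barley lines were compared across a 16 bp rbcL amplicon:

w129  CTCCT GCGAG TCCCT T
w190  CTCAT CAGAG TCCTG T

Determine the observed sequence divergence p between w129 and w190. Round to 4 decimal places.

Mismatches occur at site 4 (C/A), site 6 (G/C), site 7 (C/A), site 14 (C/T), site 15 (T/G).
There are 5 differences over 16 sites, so p = 5/16 = 0.3125.

0.3125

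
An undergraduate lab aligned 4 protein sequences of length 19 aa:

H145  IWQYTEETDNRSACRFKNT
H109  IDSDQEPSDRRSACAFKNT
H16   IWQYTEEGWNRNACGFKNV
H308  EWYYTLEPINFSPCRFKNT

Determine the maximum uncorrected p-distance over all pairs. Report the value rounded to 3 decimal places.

0.684

Pairwise Hamming distances:
  H145 vs H109: 8
  H145 vs H16: 5
  H145 vs H308: 7
  H109 vs H16: 11
  H109 vs H308: 13
  H16 vs H308: 10
The largest is 13 mismatches, between H109 and H308; p = 13/19 = 0.684.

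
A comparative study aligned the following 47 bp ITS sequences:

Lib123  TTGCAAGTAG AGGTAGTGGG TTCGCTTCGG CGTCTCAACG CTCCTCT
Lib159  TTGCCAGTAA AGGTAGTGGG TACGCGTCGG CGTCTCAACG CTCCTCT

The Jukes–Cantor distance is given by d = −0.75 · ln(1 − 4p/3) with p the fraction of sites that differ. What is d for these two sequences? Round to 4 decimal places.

Differing sites — 5:A/C; 10:G/A; 22:T/A; 26:T/G.
p = 4/47 = 0.085106.
d = −0.75 · ln(1 − (4/3)·0.085106) = −0.75 · ln(0.886525) = −0.75 · (-0.120446) = 0.0903.

0.0903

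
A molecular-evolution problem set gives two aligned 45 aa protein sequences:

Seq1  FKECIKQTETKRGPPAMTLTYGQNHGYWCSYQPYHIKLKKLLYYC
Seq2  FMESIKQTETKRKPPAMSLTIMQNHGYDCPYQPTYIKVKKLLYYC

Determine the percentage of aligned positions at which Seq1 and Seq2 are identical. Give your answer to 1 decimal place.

Mismatches occur at site 2 (K↔M), site 4 (C↔S), site 13 (G↔K), site 18 (T↔S), site 21 (Y↔I), site 22 (G↔M), site 28 (W↔D), site 30 (S↔P), site 34 (Y↔T), site 35 (H↔Y), site 38 (L↔V).
34 of the 45 sites match, so the percent identity is 34/45 × 100 = 75.6%.

75.6%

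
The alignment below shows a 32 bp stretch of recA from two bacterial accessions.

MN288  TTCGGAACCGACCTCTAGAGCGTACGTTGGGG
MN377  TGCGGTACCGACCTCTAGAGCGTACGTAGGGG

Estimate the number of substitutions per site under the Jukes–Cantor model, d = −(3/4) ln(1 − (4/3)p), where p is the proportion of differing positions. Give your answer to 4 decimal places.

0.1001

The sequences differ at positions 2 (T/G), 6 (A/T), 28 (T/A).
p = 3/32 = 0.093750.
d = −0.75 · ln(1 − (4/3)·0.093750) = −0.75 · ln(0.875000) = −0.75 · (-0.133531) = 0.1001.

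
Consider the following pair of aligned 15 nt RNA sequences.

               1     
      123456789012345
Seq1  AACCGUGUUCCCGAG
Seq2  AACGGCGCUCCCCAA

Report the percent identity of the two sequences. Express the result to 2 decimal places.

The sequences differ at positions 4 (C/G), 6 (U/C), 8 (U/C), 13 (G/C), 15 (G/A).
10 of the 15 sites match, so the percent identity is 10/15 × 100 = 66.67%.

66.67%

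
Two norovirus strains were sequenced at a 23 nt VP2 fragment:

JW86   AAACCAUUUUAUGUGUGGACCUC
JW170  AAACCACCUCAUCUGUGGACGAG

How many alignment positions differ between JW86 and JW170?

The sequences differ at positions 7 (U/C), 8 (U/C), 10 (U/C), 13 (G/C), 21 (C/G), 22 (U/A), 23 (C/G).
That gives 7 mismatches out of 23 aligned sites, so the Hamming distance is 7.

7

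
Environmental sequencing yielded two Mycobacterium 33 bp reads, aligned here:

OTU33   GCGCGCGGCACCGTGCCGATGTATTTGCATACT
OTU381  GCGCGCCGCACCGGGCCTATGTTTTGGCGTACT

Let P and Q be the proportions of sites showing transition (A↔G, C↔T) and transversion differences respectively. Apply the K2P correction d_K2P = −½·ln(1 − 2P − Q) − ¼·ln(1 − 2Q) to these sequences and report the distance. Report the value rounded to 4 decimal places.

0.2095

Mismatches occur at site 7 (G→C, transversion), site 14 (T→G, transversion), site 18 (G→T, transversion), site 23 (A→T, transversion), site 26 (T→G, transversion), site 29 (A→G, transition).
Of the 6 differences, 1 transition and 5 transversions over 33 sites: P = 1/33 = 0.030303, Q = 5/33 = 0.151515.
d = −0.5·ln(0.787879) − 0.25·ln(0.696970) = −0.5·(-0.238411) − 0.25·(-0.361013) = 0.2095.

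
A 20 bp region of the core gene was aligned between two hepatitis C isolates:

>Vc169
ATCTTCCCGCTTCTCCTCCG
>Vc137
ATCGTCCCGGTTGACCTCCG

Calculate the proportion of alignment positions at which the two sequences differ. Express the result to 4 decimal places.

0.2000

Differing sites — 4:T/G; 10:C/G; 13:C/G; 14:T/A.
There are 4 differences over 20 sites, so p = 4/20 = 0.2000.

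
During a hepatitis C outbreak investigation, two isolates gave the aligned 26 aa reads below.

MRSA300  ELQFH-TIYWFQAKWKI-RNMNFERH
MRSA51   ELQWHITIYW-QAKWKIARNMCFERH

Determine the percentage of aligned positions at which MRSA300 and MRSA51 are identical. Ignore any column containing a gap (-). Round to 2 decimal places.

Excluding the 3 gap columns leaves 23 comparable sites.
Mismatches occur at site 4 (F/W), site 22 (N/C).
21 of the 23 comparable sites match, so the percent identity is 21/23 × 100 = 91.30%.

91.30%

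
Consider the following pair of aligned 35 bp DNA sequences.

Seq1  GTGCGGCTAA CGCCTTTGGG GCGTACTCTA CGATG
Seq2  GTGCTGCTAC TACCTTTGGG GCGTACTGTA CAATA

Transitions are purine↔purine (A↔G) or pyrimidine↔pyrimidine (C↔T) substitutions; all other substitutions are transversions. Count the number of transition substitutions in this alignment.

Differing sites — 5:G/T (Tv); 10:A/C (Tv); 11:C/T (Ti); 12:G/A (Ti); 28:C/G (Tv); 32:G/A (Ti); 35:G/A (Ti).
Of the 7 differences, 4 transitions and 3 transversions, so the answer is 4.

4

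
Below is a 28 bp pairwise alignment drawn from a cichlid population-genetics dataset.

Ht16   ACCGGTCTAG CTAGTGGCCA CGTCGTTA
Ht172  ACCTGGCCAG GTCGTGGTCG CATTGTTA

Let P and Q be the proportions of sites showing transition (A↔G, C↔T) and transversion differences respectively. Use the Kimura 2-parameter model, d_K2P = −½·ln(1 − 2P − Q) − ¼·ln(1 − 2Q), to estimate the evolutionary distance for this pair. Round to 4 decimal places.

Mismatches occur at site 4 (G↔T, transversion), site 6 (T↔G, transversion), site 8 (T↔C, transition), site 11 (C↔G, transversion), site 13 (A↔C, transversion), site 18 (C↔T, transition), site 20 (A↔G, transition), site 22 (G↔A, transition), site 24 (C↔T, transition).
Of the 9 differences, 5 transitions and 4 transversions over 28 sites: P = 5/28 = 0.178571, Q = 4/28 = 0.142857.
d = −0.5·ln(0.500001) − 0.25·ln(0.714286) = −0.5·(-0.693145) − 0.25·(-0.336472) = 0.4307.

0.4307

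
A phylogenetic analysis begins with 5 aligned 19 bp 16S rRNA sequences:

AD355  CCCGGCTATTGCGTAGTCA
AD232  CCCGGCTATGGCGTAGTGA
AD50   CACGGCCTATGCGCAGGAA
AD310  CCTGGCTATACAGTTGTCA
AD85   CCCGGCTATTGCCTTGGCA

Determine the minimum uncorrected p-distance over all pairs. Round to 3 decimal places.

Pairwise Hamming distances:
  AD355 vs AD232: 2
  AD355 vs AD50: 7
  AD355 vs AD310: 5
  AD355 vs AD85: 3
  AD232 vs AD50: 8
  AD232 vs AD310: 6
  AD232 vs AD85: 5
  AD50 vs AD310: 12
  AD50 vs AD85: 8
  AD310 vs AD85: 6
The smallest is 2 mismatches, between AD355 and AD232; p = 2/19 = 0.105.

0.105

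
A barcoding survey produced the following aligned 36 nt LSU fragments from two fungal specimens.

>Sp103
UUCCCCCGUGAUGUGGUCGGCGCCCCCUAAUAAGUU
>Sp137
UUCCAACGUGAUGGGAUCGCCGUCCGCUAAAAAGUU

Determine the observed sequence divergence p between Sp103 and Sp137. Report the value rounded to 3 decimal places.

Mismatches occur at site 5 (C→A), site 6 (C→A), site 14 (U→G), site 16 (G→A), site 20 (G→C), site 23 (C→U), site 26 (C→G), site 31 (U→A).
There are 8 differences over 36 sites, so p = 8/36 = 0.222.

0.222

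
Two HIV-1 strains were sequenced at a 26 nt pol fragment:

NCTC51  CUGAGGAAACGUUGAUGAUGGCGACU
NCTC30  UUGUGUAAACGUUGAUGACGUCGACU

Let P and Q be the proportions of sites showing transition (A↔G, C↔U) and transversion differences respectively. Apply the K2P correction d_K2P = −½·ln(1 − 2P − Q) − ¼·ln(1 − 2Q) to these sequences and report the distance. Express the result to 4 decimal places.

The sequences differ at positions 1 (C/U, transition), 4 (A/U, transversion), 6 (G/U, transversion), 19 (U/C, transition), 21 (G/U, transversion).
Of the 5 differences, 2 transitions and 3 transversions over 26 sites: P = 2/26 = 0.076923, Q = 3/26 = 0.115385.
d = −0.5·ln(0.730769) − 0.25·ln(0.769230) = −0.5·(-0.313658) − 0.25·(-0.262365) = 0.2224.

0.2224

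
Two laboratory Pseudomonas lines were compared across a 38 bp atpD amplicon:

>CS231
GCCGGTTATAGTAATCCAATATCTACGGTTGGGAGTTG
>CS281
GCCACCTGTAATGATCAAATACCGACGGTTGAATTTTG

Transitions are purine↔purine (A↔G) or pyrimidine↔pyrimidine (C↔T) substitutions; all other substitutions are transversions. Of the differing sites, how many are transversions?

The sequences differ at positions 4 (G/A, transition), 5 (G/C, transversion), 6 (T/C, transition), 8 (A/G, transition), 11 (G/A, transition), 13 (A/G, transition), 17 (C/A, transversion), 22 (T/C, transition), 24 (T/G, transversion), 32 (G/A, transition), 33 (G/A, transition), 34 (A/T, transversion), 35 (G/T, transversion).
Of the 13 differences, 8 transitions and 5 transversions, so the answer is 5.

5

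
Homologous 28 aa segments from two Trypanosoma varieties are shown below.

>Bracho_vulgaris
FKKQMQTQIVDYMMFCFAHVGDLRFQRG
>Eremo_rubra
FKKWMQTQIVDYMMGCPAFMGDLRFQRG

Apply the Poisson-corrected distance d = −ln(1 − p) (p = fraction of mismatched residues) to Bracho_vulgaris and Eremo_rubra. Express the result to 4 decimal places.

Mismatches occur at site 4 (Q/W), site 15 (F/G), site 17 (F/P), site 19 (H/F), site 20 (V/M).
p = 5/28 = 0.178571.
d = −ln(1 − 0.178571) = −ln(0.821429) = 0.1967.

0.1967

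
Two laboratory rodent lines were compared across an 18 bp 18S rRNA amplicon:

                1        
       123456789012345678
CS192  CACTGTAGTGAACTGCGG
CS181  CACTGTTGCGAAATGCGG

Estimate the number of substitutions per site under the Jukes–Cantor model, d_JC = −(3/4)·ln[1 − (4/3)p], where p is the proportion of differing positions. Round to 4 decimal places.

Mismatches occur at site 7 (A→T), site 9 (T→C), site 13 (C→A).
p = 3/18 = 0.166667.
d = −0.75 · ln(1 − (4/3)·0.166667) = −0.75 · ln(0.777777) = −0.75 · (-0.251315) = 0.1885.

0.1885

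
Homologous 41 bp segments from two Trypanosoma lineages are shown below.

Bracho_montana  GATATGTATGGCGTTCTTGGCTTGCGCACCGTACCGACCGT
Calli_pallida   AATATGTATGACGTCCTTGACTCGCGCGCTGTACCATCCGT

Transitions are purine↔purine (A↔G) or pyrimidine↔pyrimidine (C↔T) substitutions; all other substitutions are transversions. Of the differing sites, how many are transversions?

The sequences differ at positions 1 (G/A, transition), 11 (G/A, transition), 15 (T/C, transition), 20 (G/A, transition), 23 (T/C, transition), 28 (A/G, transition), 30 (C/T, transition), 36 (G/A, transition), 37 (A/T, transversion).
Of the 9 differences, 8 transitions and 1 transversion, so the answer is 1.

1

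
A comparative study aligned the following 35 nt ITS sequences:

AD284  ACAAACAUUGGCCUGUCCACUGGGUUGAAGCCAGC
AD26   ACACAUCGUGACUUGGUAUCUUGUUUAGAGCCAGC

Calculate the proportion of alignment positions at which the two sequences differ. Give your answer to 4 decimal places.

0.4000

Mismatches occur at site 4 (A/C), site 6 (C/U), site 7 (A/C), site 8 (U/G), site 11 (G/A), site 13 (C/U), site 16 (U/G), site 17 (C/U), site 18 (C/A), site 19 (A/U), site 22 (G/U), site 24 (G/U), site 27 (G/A), site 28 (A/G).
There are 14 differences over 35 sites, so p = 14/35 = 0.4000.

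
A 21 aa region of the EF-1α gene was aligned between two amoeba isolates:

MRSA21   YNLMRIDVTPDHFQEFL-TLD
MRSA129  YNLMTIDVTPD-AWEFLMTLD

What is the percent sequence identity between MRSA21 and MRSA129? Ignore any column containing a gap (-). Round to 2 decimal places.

84.21%

Excluding the 2 gap columns leaves 19 comparable sites.
Mismatches occur at site 5 (R→T), site 13 (F→A), site 14 (Q→W).
16 of the 19 comparable sites match, so the percent identity is 16/19 × 100 = 84.21%.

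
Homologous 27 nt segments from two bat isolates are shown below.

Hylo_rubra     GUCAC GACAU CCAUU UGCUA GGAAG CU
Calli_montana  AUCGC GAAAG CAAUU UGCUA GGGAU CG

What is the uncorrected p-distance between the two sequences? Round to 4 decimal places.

Mismatches occur at site 1 (G→A), site 4 (A→G), site 8 (C→A), site 10 (U→G), site 12 (C→A), site 23 (A→G), site 25 (G→U), site 27 (U→G).
There are 8 differences over 27 sites, so p = 8/27 = 0.2963.

0.2963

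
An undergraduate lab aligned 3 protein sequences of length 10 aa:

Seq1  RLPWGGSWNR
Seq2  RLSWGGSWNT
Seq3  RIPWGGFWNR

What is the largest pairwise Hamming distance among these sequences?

Pairwise Hamming distances:
  Seq1 vs Seq2: 2
  Seq1 vs Seq3: 2
  Seq2 vs Seq3: 4
The largest is 4, between Seq2 and Seq3.

4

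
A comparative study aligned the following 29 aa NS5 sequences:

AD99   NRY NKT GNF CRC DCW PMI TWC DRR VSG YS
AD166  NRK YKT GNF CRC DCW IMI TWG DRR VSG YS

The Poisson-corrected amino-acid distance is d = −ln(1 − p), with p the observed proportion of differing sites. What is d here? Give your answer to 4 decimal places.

The sequences differ at positions 3 (Y/K), 4 (N/Y), 16 (P/I), 21 (C/G).
p = 4/29 = 0.137931.
d = −ln(1 − 0.137931) = −ln(0.862069) = 0.1484.

0.1484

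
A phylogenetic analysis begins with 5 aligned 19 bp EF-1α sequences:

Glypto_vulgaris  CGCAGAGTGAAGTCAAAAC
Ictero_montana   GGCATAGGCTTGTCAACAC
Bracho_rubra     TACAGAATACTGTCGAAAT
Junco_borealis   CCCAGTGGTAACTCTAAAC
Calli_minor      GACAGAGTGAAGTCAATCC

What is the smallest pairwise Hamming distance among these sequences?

4

Pairwise Hamming distances:
  Glypto_vulgaris vs Ictero_montana: 7
  Glypto_vulgaris vs Bracho_rubra: 8
  Glypto_vulgaris vs Junco_borealis: 6
  Glypto_vulgaris vs Calli_minor: 4
  Ictero_montana vs Bracho_rubra: 10
  Ictero_montana vs Junco_borealis: 10
  Ictero_montana vs Calli_minor: 8
  Bracho_rubra vs Junco_borealis: 11
  Bracho_rubra vs Calli_minor: 9
  Junco_borealis vs Calli_minor: 9
The smallest is 4, between Glypto_vulgaris and Calli_minor.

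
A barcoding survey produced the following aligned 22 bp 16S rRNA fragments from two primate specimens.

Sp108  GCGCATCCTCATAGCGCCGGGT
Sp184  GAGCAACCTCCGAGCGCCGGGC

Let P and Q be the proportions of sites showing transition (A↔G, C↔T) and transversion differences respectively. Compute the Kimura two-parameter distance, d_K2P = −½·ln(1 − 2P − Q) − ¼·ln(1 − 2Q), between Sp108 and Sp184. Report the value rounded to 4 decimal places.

0.2722

The sequences differ at positions 2 (C/A, transversion), 6 (T/A, transversion), 11 (A/C, transversion), 12 (T/G, transversion), 22 (T/C, transition).
Of the 5 differences, 1 transition and 4 transversions over 22 sites: P = 1/22 = 0.045455, Q = 4/22 = 0.181818.
d = −0.5·ln(0.727272) − 0.25·ln(0.636364) = −0.5·(-0.318455) − 0.25·(-0.451985) = 0.2722.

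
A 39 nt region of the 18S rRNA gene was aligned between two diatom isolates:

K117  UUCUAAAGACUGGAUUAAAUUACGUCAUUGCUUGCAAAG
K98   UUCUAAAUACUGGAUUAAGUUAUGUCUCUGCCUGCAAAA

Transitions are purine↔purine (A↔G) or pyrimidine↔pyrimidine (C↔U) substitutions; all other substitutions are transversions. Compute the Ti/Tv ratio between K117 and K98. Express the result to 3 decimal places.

2.500

Mismatches occur at site 8 (G/U, transversion), site 19 (A/G, transition), site 23 (C/U, transition), site 27 (A/U, transversion), site 28 (U/C, transition), site 32 (U/C, transition), site 39 (G/A, transition).
Of the 7 differences, 5 transitions and 2 transversions, so Ti/Tv = 5/2 = 2.500.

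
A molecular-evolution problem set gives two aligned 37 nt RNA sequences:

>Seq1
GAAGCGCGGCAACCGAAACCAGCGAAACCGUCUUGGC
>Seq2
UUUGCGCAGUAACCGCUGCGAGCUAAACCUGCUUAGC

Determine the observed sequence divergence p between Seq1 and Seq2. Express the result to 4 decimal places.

0.3514

The sequences differ at positions 1 (G/U), 2 (A/U), 3 (A/U), 8 (G/A), 10 (C/U), 16 (A/C), 17 (A/U), 18 (A/G), 20 (C/G), 24 (G/U), 30 (G/U), 31 (U/G), 35 (G/A).
There are 13 differences over 37 sites, so p = 13/37 = 0.3514.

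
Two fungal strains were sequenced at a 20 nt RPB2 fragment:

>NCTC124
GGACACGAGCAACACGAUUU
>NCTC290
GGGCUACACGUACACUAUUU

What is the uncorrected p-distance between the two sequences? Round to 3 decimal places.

Mismatches occur at site 3 (A→G), site 5 (A→U), site 6 (C→A), site 7 (G→C), site 9 (G→C), site 10 (C→G), site 11 (A→U), site 16 (G→U).
There are 8 differences over 20 sites, so p = 8/20 = 0.400.

0.400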